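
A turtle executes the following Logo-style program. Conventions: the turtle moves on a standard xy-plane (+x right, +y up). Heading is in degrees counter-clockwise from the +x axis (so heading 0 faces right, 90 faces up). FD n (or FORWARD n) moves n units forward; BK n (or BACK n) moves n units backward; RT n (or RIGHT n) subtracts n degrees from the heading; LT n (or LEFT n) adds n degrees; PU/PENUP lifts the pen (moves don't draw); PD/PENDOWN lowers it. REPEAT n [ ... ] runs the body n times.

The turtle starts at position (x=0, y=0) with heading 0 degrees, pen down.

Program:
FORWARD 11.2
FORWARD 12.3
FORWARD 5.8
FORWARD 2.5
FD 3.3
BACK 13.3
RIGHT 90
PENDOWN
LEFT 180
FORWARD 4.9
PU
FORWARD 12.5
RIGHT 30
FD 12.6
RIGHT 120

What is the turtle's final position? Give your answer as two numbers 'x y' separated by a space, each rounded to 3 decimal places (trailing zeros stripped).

Executing turtle program step by step:
Start: pos=(0,0), heading=0, pen down
FD 11.2: (0,0) -> (11.2,0) [heading=0, draw]
FD 12.3: (11.2,0) -> (23.5,0) [heading=0, draw]
FD 5.8: (23.5,0) -> (29.3,0) [heading=0, draw]
FD 2.5: (29.3,0) -> (31.8,0) [heading=0, draw]
FD 3.3: (31.8,0) -> (35.1,0) [heading=0, draw]
BK 13.3: (35.1,0) -> (21.8,0) [heading=0, draw]
RT 90: heading 0 -> 270
PD: pen down
LT 180: heading 270 -> 90
FD 4.9: (21.8,0) -> (21.8,4.9) [heading=90, draw]
PU: pen up
FD 12.5: (21.8,4.9) -> (21.8,17.4) [heading=90, move]
RT 30: heading 90 -> 60
FD 12.6: (21.8,17.4) -> (28.1,28.312) [heading=60, move]
RT 120: heading 60 -> 300
Final: pos=(28.1,28.312), heading=300, 7 segment(s) drawn

Answer: 28.1 28.312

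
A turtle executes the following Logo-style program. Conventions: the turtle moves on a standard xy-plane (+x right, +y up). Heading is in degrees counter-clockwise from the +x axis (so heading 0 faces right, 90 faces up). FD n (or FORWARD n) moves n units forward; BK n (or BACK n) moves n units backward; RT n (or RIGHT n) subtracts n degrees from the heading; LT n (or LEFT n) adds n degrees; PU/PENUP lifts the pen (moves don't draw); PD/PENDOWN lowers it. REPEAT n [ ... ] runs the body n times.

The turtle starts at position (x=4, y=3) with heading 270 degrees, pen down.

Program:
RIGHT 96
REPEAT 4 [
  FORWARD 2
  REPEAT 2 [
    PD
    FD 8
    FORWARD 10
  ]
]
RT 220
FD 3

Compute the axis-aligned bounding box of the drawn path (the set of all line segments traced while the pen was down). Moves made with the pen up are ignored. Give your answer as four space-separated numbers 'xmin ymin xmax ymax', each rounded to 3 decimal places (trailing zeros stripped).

Answer: -147.167 3 4 18.888

Derivation:
Executing turtle program step by step:
Start: pos=(4,3), heading=270, pen down
RT 96: heading 270 -> 174
REPEAT 4 [
  -- iteration 1/4 --
  FD 2: (4,3) -> (2.011,3.209) [heading=174, draw]
  REPEAT 2 [
    -- iteration 1/2 --
    PD: pen down
    FD 8: (2.011,3.209) -> (-5.945,4.045) [heading=174, draw]
    FD 10: (-5.945,4.045) -> (-15.89,5.091) [heading=174, draw]
    -- iteration 2/2 --
    PD: pen down
    FD 8: (-15.89,5.091) -> (-23.847,5.927) [heading=174, draw]
    FD 10: (-23.847,5.927) -> (-33.792,6.972) [heading=174, draw]
  ]
  -- iteration 2/4 --
  FD 2: (-33.792,6.972) -> (-35.781,7.181) [heading=174, draw]
  REPEAT 2 [
    -- iteration 1/2 --
    PD: pen down
    FD 8: (-35.781,7.181) -> (-43.737,8.017) [heading=174, draw]
    FD 10: (-43.737,8.017) -> (-53.682,9.063) [heading=174, draw]
    -- iteration 2/2 --
    PD: pen down
    FD 8: (-53.682,9.063) -> (-61.638,9.899) [heading=174, draw]
    FD 10: (-61.638,9.899) -> (-71.584,10.944) [heading=174, draw]
  ]
  -- iteration 3/4 --
  FD 2: (-71.584,10.944) -> (-73.573,11.153) [heading=174, draw]
  REPEAT 2 [
    -- iteration 1/2 --
    PD: pen down
    FD 8: (-73.573,11.153) -> (-81.529,11.989) [heading=174, draw]
    FD 10: (-81.529,11.989) -> (-91.474,13.035) [heading=174, draw]
    -- iteration 2/2 --
    PD: pen down
    FD 8: (-91.474,13.035) -> (-99.43,13.871) [heading=174, draw]
    FD 10: (-99.43,13.871) -> (-109.375,14.916) [heading=174, draw]
  ]
  -- iteration 4/4 --
  FD 2: (-109.375,14.916) -> (-111.365,15.125) [heading=174, draw]
  REPEAT 2 [
    -- iteration 1/2 --
    PD: pen down
    FD 8: (-111.365,15.125) -> (-119.321,15.962) [heading=174, draw]
    FD 10: (-119.321,15.962) -> (-129.266,17.007) [heading=174, draw]
    -- iteration 2/2 --
    PD: pen down
    FD 8: (-129.266,17.007) -> (-137.222,17.843) [heading=174, draw]
    FD 10: (-137.222,17.843) -> (-147.167,18.888) [heading=174, draw]
  ]
]
RT 220: heading 174 -> 314
FD 3: (-147.167,18.888) -> (-145.083,16.73) [heading=314, draw]
Final: pos=(-145.083,16.73), heading=314, 21 segment(s) drawn

Segment endpoints: x in {-147.167, -145.083, -137.222, -129.266, -119.321, -111.365, -109.375, -99.43, -91.474, -81.529, -73.573, -71.584, -61.638, -53.682, -43.737, -35.781, -33.792, -23.847, -15.89, -5.945, 2.011, 4}, y in {3, 3.209, 4.045, 5.091, 5.927, 6.972, 7.181, 8.017, 9.063, 9.899, 10.944, 11.153, 11.989, 13.035, 13.871, 14.916, 15.125, 15.962, 16.73, 17.007, 17.843, 18.888}
xmin=-147.167, ymin=3, xmax=4, ymax=18.888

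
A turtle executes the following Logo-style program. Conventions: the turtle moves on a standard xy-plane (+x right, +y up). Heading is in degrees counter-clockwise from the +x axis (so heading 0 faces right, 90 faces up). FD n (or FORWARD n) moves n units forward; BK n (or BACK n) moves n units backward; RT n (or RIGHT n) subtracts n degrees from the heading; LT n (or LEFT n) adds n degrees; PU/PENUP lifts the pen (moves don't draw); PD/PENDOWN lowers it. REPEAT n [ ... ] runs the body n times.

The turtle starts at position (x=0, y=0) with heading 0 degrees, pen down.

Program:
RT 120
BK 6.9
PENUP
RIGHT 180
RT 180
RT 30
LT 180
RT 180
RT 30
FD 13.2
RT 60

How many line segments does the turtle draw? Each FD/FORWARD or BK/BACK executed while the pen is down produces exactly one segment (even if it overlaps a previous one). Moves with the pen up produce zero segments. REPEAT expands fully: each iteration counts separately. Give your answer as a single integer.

Executing turtle program step by step:
Start: pos=(0,0), heading=0, pen down
RT 120: heading 0 -> 240
BK 6.9: (0,0) -> (3.45,5.976) [heading=240, draw]
PU: pen up
RT 180: heading 240 -> 60
RT 180: heading 60 -> 240
RT 30: heading 240 -> 210
LT 180: heading 210 -> 30
RT 180: heading 30 -> 210
RT 30: heading 210 -> 180
FD 13.2: (3.45,5.976) -> (-9.75,5.976) [heading=180, move]
RT 60: heading 180 -> 120
Final: pos=(-9.75,5.976), heading=120, 1 segment(s) drawn
Segments drawn: 1

Answer: 1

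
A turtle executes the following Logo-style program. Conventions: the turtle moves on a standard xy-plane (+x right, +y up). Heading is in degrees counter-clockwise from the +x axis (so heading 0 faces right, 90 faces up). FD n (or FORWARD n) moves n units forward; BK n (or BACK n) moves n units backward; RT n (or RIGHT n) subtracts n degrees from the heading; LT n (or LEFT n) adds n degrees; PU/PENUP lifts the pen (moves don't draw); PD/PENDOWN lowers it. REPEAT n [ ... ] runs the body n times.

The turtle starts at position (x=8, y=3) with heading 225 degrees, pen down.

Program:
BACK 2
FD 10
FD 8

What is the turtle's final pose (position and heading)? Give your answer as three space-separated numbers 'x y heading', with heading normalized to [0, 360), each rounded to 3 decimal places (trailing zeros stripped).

Answer: -3.314 -8.314 225

Derivation:
Executing turtle program step by step:
Start: pos=(8,3), heading=225, pen down
BK 2: (8,3) -> (9.414,4.414) [heading=225, draw]
FD 10: (9.414,4.414) -> (2.343,-2.657) [heading=225, draw]
FD 8: (2.343,-2.657) -> (-3.314,-8.314) [heading=225, draw]
Final: pos=(-3.314,-8.314), heading=225, 3 segment(s) drawn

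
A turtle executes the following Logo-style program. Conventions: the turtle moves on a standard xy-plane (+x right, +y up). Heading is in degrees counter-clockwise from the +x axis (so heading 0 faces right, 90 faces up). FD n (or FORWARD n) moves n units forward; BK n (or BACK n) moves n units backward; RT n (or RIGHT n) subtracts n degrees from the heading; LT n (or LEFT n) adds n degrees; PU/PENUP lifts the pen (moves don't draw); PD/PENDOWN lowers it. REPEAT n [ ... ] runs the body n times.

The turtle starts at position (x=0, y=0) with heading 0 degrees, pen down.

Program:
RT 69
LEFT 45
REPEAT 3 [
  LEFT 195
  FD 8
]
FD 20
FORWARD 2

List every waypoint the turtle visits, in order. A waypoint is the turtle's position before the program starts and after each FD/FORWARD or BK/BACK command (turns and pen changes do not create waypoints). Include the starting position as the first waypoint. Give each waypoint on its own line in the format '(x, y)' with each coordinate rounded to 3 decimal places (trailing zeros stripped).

Answer: (0, 0)
(-7.902, 1.251)
(0.055, 2.088)
(-7.414, -0.779)
(-26.086, -7.947)
(-27.953, -8.663)

Derivation:
Executing turtle program step by step:
Start: pos=(0,0), heading=0, pen down
RT 69: heading 0 -> 291
LT 45: heading 291 -> 336
REPEAT 3 [
  -- iteration 1/3 --
  LT 195: heading 336 -> 171
  FD 8: (0,0) -> (-7.902,1.251) [heading=171, draw]
  -- iteration 2/3 --
  LT 195: heading 171 -> 6
  FD 8: (-7.902,1.251) -> (0.055,2.088) [heading=6, draw]
  -- iteration 3/3 --
  LT 195: heading 6 -> 201
  FD 8: (0.055,2.088) -> (-7.414,-0.779) [heading=201, draw]
]
FD 20: (-7.414,-0.779) -> (-26.086,-7.947) [heading=201, draw]
FD 2: (-26.086,-7.947) -> (-27.953,-8.663) [heading=201, draw]
Final: pos=(-27.953,-8.663), heading=201, 5 segment(s) drawn
Waypoints (6 total):
(0, 0)
(-7.902, 1.251)
(0.055, 2.088)
(-7.414, -0.779)
(-26.086, -7.947)
(-27.953, -8.663)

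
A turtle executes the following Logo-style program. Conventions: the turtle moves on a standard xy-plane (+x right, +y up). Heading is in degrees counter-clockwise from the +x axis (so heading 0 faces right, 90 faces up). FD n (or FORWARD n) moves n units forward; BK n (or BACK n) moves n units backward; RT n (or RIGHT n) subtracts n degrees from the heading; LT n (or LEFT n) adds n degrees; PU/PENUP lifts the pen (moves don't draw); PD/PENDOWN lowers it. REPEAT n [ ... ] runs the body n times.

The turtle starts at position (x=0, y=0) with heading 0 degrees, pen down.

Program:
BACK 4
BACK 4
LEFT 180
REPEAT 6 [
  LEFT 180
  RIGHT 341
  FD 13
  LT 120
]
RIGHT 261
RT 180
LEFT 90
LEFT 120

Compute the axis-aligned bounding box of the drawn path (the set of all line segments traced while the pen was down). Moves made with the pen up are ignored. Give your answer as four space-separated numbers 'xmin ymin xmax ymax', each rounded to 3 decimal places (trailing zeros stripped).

Executing turtle program step by step:
Start: pos=(0,0), heading=0, pen down
BK 4: (0,0) -> (-4,0) [heading=0, draw]
BK 4: (-4,0) -> (-8,0) [heading=0, draw]
LT 180: heading 0 -> 180
REPEAT 6 [
  -- iteration 1/6 --
  LT 180: heading 180 -> 0
  RT 341: heading 0 -> 19
  FD 13: (-8,0) -> (4.292,4.232) [heading=19, draw]
  LT 120: heading 19 -> 139
  -- iteration 2/6 --
  LT 180: heading 139 -> 319
  RT 341: heading 319 -> 338
  FD 13: (4.292,4.232) -> (16.345,-0.637) [heading=338, draw]
  LT 120: heading 338 -> 98
  -- iteration 3/6 --
  LT 180: heading 98 -> 278
  RT 341: heading 278 -> 297
  FD 13: (16.345,-0.637) -> (22.247,-12.221) [heading=297, draw]
  LT 120: heading 297 -> 57
  -- iteration 4/6 --
  LT 180: heading 57 -> 237
  RT 341: heading 237 -> 256
  FD 13: (22.247,-12.221) -> (19.102,-24.834) [heading=256, draw]
  LT 120: heading 256 -> 16
  -- iteration 5/6 --
  LT 180: heading 16 -> 196
  RT 341: heading 196 -> 215
  FD 13: (19.102,-24.834) -> (8.453,-32.291) [heading=215, draw]
  LT 120: heading 215 -> 335
  -- iteration 6/6 --
  LT 180: heading 335 -> 155
  RT 341: heading 155 -> 174
  FD 13: (8.453,-32.291) -> (-4.476,-30.932) [heading=174, draw]
  LT 120: heading 174 -> 294
]
RT 261: heading 294 -> 33
RT 180: heading 33 -> 213
LT 90: heading 213 -> 303
LT 120: heading 303 -> 63
Final: pos=(-4.476,-30.932), heading=63, 8 segment(s) drawn

Segment endpoints: x in {-8, -4.476, -4, 0, 4.292, 8.453, 16.345, 19.102, 22.247}, y in {-32.291, -30.932, -24.834, -12.221, -0.637, 0, 4.232}
xmin=-8, ymin=-32.291, xmax=22.247, ymax=4.232

Answer: -8 -32.291 22.247 4.232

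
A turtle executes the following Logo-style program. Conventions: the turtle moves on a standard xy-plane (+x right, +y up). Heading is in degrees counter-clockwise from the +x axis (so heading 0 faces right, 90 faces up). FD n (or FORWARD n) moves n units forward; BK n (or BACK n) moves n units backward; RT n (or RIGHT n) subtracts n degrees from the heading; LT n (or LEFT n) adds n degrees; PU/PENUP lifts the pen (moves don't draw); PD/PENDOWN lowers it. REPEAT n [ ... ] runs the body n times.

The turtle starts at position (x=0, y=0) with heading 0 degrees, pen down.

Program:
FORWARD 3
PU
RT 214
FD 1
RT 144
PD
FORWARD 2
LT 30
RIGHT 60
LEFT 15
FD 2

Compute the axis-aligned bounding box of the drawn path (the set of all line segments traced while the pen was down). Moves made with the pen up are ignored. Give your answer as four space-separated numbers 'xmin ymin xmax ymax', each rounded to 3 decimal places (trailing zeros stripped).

Answer: 0 0 6.118 0.629

Derivation:
Executing turtle program step by step:
Start: pos=(0,0), heading=0, pen down
FD 3: (0,0) -> (3,0) [heading=0, draw]
PU: pen up
RT 214: heading 0 -> 146
FD 1: (3,0) -> (2.171,0.559) [heading=146, move]
RT 144: heading 146 -> 2
PD: pen down
FD 2: (2.171,0.559) -> (4.17,0.629) [heading=2, draw]
LT 30: heading 2 -> 32
RT 60: heading 32 -> 332
LT 15: heading 332 -> 347
FD 2: (4.17,0.629) -> (6.118,0.179) [heading=347, draw]
Final: pos=(6.118,0.179), heading=347, 3 segment(s) drawn

Segment endpoints: x in {0, 2.171, 3, 4.17, 6.118}, y in {0, 0.179, 0.559, 0.629}
xmin=0, ymin=0, xmax=6.118, ymax=0.629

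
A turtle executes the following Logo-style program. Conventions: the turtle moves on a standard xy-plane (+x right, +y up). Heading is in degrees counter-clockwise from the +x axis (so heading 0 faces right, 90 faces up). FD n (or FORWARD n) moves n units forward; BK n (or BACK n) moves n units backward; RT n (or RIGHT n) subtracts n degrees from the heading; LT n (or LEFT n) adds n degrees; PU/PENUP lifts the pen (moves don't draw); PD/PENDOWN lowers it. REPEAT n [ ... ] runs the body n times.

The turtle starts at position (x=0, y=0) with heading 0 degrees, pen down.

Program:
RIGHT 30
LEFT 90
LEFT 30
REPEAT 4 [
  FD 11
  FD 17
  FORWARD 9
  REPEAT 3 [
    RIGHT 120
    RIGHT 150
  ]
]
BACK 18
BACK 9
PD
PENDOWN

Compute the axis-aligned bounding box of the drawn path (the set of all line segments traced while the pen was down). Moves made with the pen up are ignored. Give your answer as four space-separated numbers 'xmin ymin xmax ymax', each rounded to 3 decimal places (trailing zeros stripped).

Executing turtle program step by step:
Start: pos=(0,0), heading=0, pen down
RT 30: heading 0 -> 330
LT 90: heading 330 -> 60
LT 30: heading 60 -> 90
REPEAT 4 [
  -- iteration 1/4 --
  FD 11: (0,0) -> (0,11) [heading=90, draw]
  FD 17: (0,11) -> (0,28) [heading=90, draw]
  FD 9: (0,28) -> (0,37) [heading=90, draw]
  REPEAT 3 [
    -- iteration 1/3 --
    RT 120: heading 90 -> 330
    RT 150: heading 330 -> 180
    -- iteration 2/3 --
    RT 120: heading 180 -> 60
    RT 150: heading 60 -> 270
    -- iteration 3/3 --
    RT 120: heading 270 -> 150
    RT 150: heading 150 -> 0
  ]
  -- iteration 2/4 --
  FD 11: (0,37) -> (11,37) [heading=0, draw]
  FD 17: (11,37) -> (28,37) [heading=0, draw]
  FD 9: (28,37) -> (37,37) [heading=0, draw]
  REPEAT 3 [
    -- iteration 1/3 --
    RT 120: heading 0 -> 240
    RT 150: heading 240 -> 90
    -- iteration 2/3 --
    RT 120: heading 90 -> 330
    RT 150: heading 330 -> 180
    -- iteration 3/3 --
    RT 120: heading 180 -> 60
    RT 150: heading 60 -> 270
  ]
  -- iteration 3/4 --
  FD 11: (37,37) -> (37,26) [heading=270, draw]
  FD 17: (37,26) -> (37,9) [heading=270, draw]
  FD 9: (37,9) -> (37,0) [heading=270, draw]
  REPEAT 3 [
    -- iteration 1/3 --
    RT 120: heading 270 -> 150
    RT 150: heading 150 -> 0
    -- iteration 2/3 --
    RT 120: heading 0 -> 240
    RT 150: heading 240 -> 90
    -- iteration 3/3 --
    RT 120: heading 90 -> 330
    RT 150: heading 330 -> 180
  ]
  -- iteration 4/4 --
  FD 11: (37,0) -> (26,0) [heading=180, draw]
  FD 17: (26,0) -> (9,0) [heading=180, draw]
  FD 9: (9,0) -> (0,0) [heading=180, draw]
  REPEAT 3 [
    -- iteration 1/3 --
    RT 120: heading 180 -> 60
    RT 150: heading 60 -> 270
    -- iteration 2/3 --
    RT 120: heading 270 -> 150
    RT 150: heading 150 -> 0
    -- iteration 3/3 --
    RT 120: heading 0 -> 240
    RT 150: heading 240 -> 90
  ]
]
BK 18: (0,0) -> (0,-18) [heading=90, draw]
BK 9: (0,-18) -> (0,-27) [heading=90, draw]
PD: pen down
PD: pen down
Final: pos=(0,-27), heading=90, 14 segment(s) drawn

Segment endpoints: x in {0, 0, 0, 0, 0, 0, 0, 9, 11, 26, 28, 37, 37, 37, 37}, y in {-27, -18, 0, 0, 0, 0, 0, 9, 11, 26, 28, 37, 37, 37, 37}
xmin=0, ymin=-27, xmax=37, ymax=37

Answer: 0 -27 37 37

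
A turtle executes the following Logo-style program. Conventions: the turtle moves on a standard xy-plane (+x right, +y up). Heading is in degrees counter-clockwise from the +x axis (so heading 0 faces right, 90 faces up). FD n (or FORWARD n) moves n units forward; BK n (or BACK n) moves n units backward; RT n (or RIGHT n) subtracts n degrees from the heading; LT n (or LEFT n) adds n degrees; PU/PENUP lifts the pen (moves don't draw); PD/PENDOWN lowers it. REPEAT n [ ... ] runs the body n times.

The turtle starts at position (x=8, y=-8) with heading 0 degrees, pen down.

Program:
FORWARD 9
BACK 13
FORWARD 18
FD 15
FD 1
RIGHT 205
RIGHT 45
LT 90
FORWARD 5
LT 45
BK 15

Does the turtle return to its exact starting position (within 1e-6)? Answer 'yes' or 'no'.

Executing turtle program step by step:
Start: pos=(8,-8), heading=0, pen down
FD 9: (8,-8) -> (17,-8) [heading=0, draw]
BK 13: (17,-8) -> (4,-8) [heading=0, draw]
FD 18: (4,-8) -> (22,-8) [heading=0, draw]
FD 15: (22,-8) -> (37,-8) [heading=0, draw]
FD 1: (37,-8) -> (38,-8) [heading=0, draw]
RT 205: heading 0 -> 155
RT 45: heading 155 -> 110
LT 90: heading 110 -> 200
FD 5: (38,-8) -> (33.302,-9.71) [heading=200, draw]
LT 45: heading 200 -> 245
BK 15: (33.302,-9.71) -> (39.641,3.885) [heading=245, draw]
Final: pos=(39.641,3.885), heading=245, 7 segment(s) drawn

Start position: (8, -8)
Final position: (39.641, 3.885)
Distance = 33.799; >= 1e-6 -> NOT closed

Answer: no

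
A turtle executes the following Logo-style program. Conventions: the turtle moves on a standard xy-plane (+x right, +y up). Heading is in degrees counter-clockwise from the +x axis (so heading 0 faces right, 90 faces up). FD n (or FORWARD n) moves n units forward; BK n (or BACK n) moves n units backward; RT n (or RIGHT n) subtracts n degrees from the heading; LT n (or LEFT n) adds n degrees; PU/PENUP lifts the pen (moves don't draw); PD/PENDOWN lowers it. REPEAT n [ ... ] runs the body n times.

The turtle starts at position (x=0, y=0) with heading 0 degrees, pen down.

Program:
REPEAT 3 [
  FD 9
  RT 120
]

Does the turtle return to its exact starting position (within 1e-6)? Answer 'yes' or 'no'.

Answer: yes

Derivation:
Executing turtle program step by step:
Start: pos=(0,0), heading=0, pen down
REPEAT 3 [
  -- iteration 1/3 --
  FD 9: (0,0) -> (9,0) [heading=0, draw]
  RT 120: heading 0 -> 240
  -- iteration 2/3 --
  FD 9: (9,0) -> (4.5,-7.794) [heading=240, draw]
  RT 120: heading 240 -> 120
  -- iteration 3/3 --
  FD 9: (4.5,-7.794) -> (0,0) [heading=120, draw]
  RT 120: heading 120 -> 0
]
Final: pos=(0,0), heading=0, 3 segment(s) drawn

Start position: (0, 0)
Final position: (0, 0)
Distance = 0; < 1e-6 -> CLOSED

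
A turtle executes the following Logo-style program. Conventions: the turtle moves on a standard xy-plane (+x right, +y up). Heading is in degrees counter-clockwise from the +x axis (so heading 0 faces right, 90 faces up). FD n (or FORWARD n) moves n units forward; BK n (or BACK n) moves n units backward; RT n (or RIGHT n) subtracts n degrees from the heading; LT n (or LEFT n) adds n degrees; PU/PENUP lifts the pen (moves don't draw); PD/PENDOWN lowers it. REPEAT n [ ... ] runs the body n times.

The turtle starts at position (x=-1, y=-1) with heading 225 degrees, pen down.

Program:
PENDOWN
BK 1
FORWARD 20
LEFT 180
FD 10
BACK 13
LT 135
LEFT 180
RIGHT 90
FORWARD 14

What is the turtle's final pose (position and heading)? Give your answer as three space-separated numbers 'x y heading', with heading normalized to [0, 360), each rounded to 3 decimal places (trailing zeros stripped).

Executing turtle program step by step:
Start: pos=(-1,-1), heading=225, pen down
PD: pen down
BK 1: (-1,-1) -> (-0.293,-0.293) [heading=225, draw]
FD 20: (-0.293,-0.293) -> (-14.435,-14.435) [heading=225, draw]
LT 180: heading 225 -> 45
FD 10: (-14.435,-14.435) -> (-7.364,-7.364) [heading=45, draw]
BK 13: (-7.364,-7.364) -> (-16.556,-16.556) [heading=45, draw]
LT 135: heading 45 -> 180
LT 180: heading 180 -> 0
RT 90: heading 0 -> 270
FD 14: (-16.556,-16.556) -> (-16.556,-30.556) [heading=270, draw]
Final: pos=(-16.556,-30.556), heading=270, 5 segment(s) drawn

Answer: -16.556 -30.556 270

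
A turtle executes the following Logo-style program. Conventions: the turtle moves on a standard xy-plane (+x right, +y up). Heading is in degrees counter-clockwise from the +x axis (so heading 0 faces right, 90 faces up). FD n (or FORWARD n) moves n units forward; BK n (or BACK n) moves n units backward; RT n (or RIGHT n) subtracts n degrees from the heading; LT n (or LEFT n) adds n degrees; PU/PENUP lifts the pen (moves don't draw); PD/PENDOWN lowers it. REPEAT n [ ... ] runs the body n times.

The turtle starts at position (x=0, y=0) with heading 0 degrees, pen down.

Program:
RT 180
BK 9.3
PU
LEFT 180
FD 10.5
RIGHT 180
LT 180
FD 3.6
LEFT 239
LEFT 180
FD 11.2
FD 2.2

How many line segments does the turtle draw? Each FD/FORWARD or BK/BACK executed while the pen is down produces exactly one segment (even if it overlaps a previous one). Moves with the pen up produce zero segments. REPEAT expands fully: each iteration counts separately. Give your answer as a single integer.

Answer: 1

Derivation:
Executing turtle program step by step:
Start: pos=(0,0), heading=0, pen down
RT 180: heading 0 -> 180
BK 9.3: (0,0) -> (9.3,0) [heading=180, draw]
PU: pen up
LT 180: heading 180 -> 0
FD 10.5: (9.3,0) -> (19.8,0) [heading=0, move]
RT 180: heading 0 -> 180
LT 180: heading 180 -> 0
FD 3.6: (19.8,0) -> (23.4,0) [heading=0, move]
LT 239: heading 0 -> 239
LT 180: heading 239 -> 59
FD 11.2: (23.4,0) -> (29.168,9.6) [heading=59, move]
FD 2.2: (29.168,9.6) -> (30.302,11.486) [heading=59, move]
Final: pos=(30.302,11.486), heading=59, 1 segment(s) drawn
Segments drawn: 1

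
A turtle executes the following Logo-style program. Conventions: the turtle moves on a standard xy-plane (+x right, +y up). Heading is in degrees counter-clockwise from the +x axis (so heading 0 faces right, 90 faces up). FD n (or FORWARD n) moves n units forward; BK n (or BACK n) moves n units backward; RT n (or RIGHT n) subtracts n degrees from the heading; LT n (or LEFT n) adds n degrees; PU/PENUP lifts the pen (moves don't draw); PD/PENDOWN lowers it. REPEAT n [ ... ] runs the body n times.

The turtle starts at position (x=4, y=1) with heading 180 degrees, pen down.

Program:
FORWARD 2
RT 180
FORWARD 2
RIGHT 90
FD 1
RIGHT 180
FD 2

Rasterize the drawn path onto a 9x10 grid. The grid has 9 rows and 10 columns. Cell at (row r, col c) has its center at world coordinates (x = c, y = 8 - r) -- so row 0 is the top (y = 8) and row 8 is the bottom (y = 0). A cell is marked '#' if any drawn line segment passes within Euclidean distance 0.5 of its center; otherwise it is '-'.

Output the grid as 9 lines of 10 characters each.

Answer: ----------
----------
----------
----------
----------
----------
----#-----
--###-----
----#-----

Derivation:
Segment 0: (4,1) -> (2,1)
Segment 1: (2,1) -> (4,1)
Segment 2: (4,1) -> (4,0)
Segment 3: (4,0) -> (4,2)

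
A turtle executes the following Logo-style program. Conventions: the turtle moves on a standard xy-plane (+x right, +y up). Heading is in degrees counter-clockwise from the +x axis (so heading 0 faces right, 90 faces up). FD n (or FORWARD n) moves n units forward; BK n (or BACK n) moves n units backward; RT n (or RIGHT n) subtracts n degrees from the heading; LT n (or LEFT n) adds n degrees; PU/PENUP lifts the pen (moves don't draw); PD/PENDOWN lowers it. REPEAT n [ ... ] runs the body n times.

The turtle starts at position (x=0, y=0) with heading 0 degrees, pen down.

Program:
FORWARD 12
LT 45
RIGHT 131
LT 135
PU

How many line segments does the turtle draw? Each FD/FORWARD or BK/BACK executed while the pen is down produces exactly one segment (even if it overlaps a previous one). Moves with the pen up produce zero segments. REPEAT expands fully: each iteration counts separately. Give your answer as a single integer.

Answer: 1

Derivation:
Executing turtle program step by step:
Start: pos=(0,0), heading=0, pen down
FD 12: (0,0) -> (12,0) [heading=0, draw]
LT 45: heading 0 -> 45
RT 131: heading 45 -> 274
LT 135: heading 274 -> 49
PU: pen up
Final: pos=(12,0), heading=49, 1 segment(s) drawn
Segments drawn: 1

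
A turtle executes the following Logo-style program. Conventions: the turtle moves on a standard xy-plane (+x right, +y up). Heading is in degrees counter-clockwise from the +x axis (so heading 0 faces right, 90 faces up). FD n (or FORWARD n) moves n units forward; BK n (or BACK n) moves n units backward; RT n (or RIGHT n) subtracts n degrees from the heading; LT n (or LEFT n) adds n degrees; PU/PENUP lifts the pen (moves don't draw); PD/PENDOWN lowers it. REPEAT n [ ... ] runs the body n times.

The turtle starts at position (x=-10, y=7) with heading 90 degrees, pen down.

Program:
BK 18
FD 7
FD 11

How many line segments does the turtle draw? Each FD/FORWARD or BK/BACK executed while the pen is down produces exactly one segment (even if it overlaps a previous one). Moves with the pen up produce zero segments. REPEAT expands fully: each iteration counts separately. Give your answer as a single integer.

Answer: 3

Derivation:
Executing turtle program step by step:
Start: pos=(-10,7), heading=90, pen down
BK 18: (-10,7) -> (-10,-11) [heading=90, draw]
FD 7: (-10,-11) -> (-10,-4) [heading=90, draw]
FD 11: (-10,-4) -> (-10,7) [heading=90, draw]
Final: pos=(-10,7), heading=90, 3 segment(s) drawn
Segments drawn: 3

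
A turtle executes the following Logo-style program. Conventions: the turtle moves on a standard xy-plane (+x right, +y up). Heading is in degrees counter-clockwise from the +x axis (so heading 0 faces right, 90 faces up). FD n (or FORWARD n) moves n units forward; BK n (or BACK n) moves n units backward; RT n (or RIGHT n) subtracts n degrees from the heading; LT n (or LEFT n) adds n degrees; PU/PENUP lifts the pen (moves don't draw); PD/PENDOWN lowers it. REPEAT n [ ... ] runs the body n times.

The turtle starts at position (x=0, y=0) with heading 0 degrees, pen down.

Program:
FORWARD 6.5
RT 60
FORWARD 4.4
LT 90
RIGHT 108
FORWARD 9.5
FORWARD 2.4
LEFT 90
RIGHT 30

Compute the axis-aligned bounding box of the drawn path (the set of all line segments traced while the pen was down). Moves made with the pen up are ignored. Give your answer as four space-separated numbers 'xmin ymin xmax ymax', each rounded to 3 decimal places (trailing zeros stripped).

Answer: 0 -15.45 11.174 0

Derivation:
Executing turtle program step by step:
Start: pos=(0,0), heading=0, pen down
FD 6.5: (0,0) -> (6.5,0) [heading=0, draw]
RT 60: heading 0 -> 300
FD 4.4: (6.5,0) -> (8.7,-3.811) [heading=300, draw]
LT 90: heading 300 -> 30
RT 108: heading 30 -> 282
FD 9.5: (8.7,-3.811) -> (10.675,-13.103) [heading=282, draw]
FD 2.4: (10.675,-13.103) -> (11.174,-15.45) [heading=282, draw]
LT 90: heading 282 -> 12
RT 30: heading 12 -> 342
Final: pos=(11.174,-15.45), heading=342, 4 segment(s) drawn

Segment endpoints: x in {0, 6.5, 8.7, 10.675, 11.174}, y in {-15.45, -13.103, -3.811, 0}
xmin=0, ymin=-15.45, xmax=11.174, ymax=0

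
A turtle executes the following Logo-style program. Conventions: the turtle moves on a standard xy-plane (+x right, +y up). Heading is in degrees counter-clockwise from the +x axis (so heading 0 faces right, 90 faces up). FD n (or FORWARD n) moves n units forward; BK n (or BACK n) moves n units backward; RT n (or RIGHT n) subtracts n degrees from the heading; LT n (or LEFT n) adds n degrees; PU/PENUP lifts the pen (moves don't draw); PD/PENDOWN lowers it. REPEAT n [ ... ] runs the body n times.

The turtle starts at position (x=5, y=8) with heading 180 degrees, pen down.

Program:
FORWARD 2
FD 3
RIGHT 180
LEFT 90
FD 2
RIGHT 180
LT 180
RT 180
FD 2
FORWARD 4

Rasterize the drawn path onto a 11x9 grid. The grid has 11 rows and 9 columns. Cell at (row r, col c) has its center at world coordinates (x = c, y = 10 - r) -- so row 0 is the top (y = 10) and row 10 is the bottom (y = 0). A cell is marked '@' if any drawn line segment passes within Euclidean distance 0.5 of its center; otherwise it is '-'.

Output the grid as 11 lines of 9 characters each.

Segment 0: (5,8) -> (3,8)
Segment 1: (3,8) -> (0,8)
Segment 2: (0,8) -> (0,10)
Segment 3: (0,10) -> (0,8)
Segment 4: (0,8) -> (0,4)

Answer: @--------
@--------
@@@@@@---
@--------
@--------
@--------
@--------
---------
---------
---------
---------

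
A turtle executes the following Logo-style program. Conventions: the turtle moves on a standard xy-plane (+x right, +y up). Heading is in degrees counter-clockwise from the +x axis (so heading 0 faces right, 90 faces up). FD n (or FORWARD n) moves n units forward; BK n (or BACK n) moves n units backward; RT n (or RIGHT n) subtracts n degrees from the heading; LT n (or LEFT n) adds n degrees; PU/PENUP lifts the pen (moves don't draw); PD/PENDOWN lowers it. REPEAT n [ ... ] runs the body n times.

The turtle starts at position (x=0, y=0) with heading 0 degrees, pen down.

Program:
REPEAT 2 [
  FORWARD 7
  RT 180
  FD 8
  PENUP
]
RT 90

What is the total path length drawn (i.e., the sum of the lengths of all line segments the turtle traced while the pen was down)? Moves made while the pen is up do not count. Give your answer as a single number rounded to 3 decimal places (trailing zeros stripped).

Executing turtle program step by step:
Start: pos=(0,0), heading=0, pen down
REPEAT 2 [
  -- iteration 1/2 --
  FD 7: (0,0) -> (7,0) [heading=0, draw]
  RT 180: heading 0 -> 180
  FD 8: (7,0) -> (-1,0) [heading=180, draw]
  PU: pen up
  -- iteration 2/2 --
  FD 7: (-1,0) -> (-8,0) [heading=180, move]
  RT 180: heading 180 -> 0
  FD 8: (-8,0) -> (0,0) [heading=0, move]
  PU: pen up
]
RT 90: heading 0 -> 270
Final: pos=(0,0), heading=270, 2 segment(s) drawn

Segment lengths:
  seg 1: (0,0) -> (7,0), length = 7
  seg 2: (7,0) -> (-1,0), length = 8
Total = 15

Answer: 15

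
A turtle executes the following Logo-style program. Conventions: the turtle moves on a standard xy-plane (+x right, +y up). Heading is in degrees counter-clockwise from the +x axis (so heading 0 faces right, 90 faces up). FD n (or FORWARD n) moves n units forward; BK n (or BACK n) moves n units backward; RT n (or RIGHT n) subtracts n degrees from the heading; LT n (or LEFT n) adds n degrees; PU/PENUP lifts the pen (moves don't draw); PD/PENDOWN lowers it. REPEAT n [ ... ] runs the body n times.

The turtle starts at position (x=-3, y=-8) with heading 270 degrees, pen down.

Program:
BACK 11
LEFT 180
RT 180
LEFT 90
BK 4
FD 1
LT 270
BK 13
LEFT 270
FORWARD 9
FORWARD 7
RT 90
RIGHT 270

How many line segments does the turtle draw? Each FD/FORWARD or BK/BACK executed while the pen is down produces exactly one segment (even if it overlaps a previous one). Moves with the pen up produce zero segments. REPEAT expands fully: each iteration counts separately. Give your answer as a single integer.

Answer: 6

Derivation:
Executing turtle program step by step:
Start: pos=(-3,-8), heading=270, pen down
BK 11: (-3,-8) -> (-3,3) [heading=270, draw]
LT 180: heading 270 -> 90
RT 180: heading 90 -> 270
LT 90: heading 270 -> 0
BK 4: (-3,3) -> (-7,3) [heading=0, draw]
FD 1: (-7,3) -> (-6,3) [heading=0, draw]
LT 270: heading 0 -> 270
BK 13: (-6,3) -> (-6,16) [heading=270, draw]
LT 270: heading 270 -> 180
FD 9: (-6,16) -> (-15,16) [heading=180, draw]
FD 7: (-15,16) -> (-22,16) [heading=180, draw]
RT 90: heading 180 -> 90
RT 270: heading 90 -> 180
Final: pos=(-22,16), heading=180, 6 segment(s) drawn
Segments drawn: 6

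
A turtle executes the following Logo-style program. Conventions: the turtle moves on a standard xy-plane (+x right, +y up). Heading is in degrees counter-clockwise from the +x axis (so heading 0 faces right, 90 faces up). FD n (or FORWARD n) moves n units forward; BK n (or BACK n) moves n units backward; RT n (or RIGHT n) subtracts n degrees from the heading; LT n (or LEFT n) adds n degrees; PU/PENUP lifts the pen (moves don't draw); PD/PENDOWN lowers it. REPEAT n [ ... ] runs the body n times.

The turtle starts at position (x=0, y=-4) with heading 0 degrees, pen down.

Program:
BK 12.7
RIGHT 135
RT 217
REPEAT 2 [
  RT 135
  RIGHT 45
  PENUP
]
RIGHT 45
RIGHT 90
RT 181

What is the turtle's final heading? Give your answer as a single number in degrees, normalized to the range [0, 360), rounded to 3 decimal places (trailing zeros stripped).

Answer: 52

Derivation:
Executing turtle program step by step:
Start: pos=(0,-4), heading=0, pen down
BK 12.7: (0,-4) -> (-12.7,-4) [heading=0, draw]
RT 135: heading 0 -> 225
RT 217: heading 225 -> 8
REPEAT 2 [
  -- iteration 1/2 --
  RT 135: heading 8 -> 233
  RT 45: heading 233 -> 188
  PU: pen up
  -- iteration 2/2 --
  RT 135: heading 188 -> 53
  RT 45: heading 53 -> 8
  PU: pen up
]
RT 45: heading 8 -> 323
RT 90: heading 323 -> 233
RT 181: heading 233 -> 52
Final: pos=(-12.7,-4), heading=52, 1 segment(s) drawn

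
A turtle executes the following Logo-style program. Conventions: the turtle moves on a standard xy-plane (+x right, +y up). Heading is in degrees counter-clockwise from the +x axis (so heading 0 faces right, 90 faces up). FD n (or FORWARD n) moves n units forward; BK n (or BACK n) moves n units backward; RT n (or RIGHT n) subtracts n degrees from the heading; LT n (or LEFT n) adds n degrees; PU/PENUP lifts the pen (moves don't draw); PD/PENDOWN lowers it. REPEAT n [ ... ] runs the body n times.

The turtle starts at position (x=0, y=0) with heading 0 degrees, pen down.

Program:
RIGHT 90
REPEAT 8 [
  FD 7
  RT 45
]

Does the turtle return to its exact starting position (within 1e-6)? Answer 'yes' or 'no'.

Answer: yes

Derivation:
Executing turtle program step by step:
Start: pos=(0,0), heading=0, pen down
RT 90: heading 0 -> 270
REPEAT 8 [
  -- iteration 1/8 --
  FD 7: (0,0) -> (0,-7) [heading=270, draw]
  RT 45: heading 270 -> 225
  -- iteration 2/8 --
  FD 7: (0,-7) -> (-4.95,-11.95) [heading=225, draw]
  RT 45: heading 225 -> 180
  -- iteration 3/8 --
  FD 7: (-4.95,-11.95) -> (-11.95,-11.95) [heading=180, draw]
  RT 45: heading 180 -> 135
  -- iteration 4/8 --
  FD 7: (-11.95,-11.95) -> (-16.899,-7) [heading=135, draw]
  RT 45: heading 135 -> 90
  -- iteration 5/8 --
  FD 7: (-16.899,-7) -> (-16.899,0) [heading=90, draw]
  RT 45: heading 90 -> 45
  -- iteration 6/8 --
  FD 7: (-16.899,0) -> (-11.95,4.95) [heading=45, draw]
  RT 45: heading 45 -> 0
  -- iteration 7/8 --
  FD 7: (-11.95,4.95) -> (-4.95,4.95) [heading=0, draw]
  RT 45: heading 0 -> 315
  -- iteration 8/8 --
  FD 7: (-4.95,4.95) -> (0,0) [heading=315, draw]
  RT 45: heading 315 -> 270
]
Final: pos=(0,0), heading=270, 8 segment(s) drawn

Start position: (0, 0)
Final position: (0, 0)
Distance = 0; < 1e-6 -> CLOSED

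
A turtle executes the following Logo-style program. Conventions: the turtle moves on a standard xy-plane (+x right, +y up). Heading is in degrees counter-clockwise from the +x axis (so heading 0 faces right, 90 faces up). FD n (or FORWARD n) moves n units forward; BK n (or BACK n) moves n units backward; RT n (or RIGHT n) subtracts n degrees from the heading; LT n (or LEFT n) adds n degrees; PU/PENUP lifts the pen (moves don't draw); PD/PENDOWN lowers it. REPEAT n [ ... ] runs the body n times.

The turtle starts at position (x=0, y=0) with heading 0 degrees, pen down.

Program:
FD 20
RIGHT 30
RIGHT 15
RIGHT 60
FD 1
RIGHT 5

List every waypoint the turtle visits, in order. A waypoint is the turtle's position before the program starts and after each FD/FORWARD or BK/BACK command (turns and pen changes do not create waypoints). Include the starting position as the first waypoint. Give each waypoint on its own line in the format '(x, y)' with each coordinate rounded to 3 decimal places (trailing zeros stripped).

Executing turtle program step by step:
Start: pos=(0,0), heading=0, pen down
FD 20: (0,0) -> (20,0) [heading=0, draw]
RT 30: heading 0 -> 330
RT 15: heading 330 -> 315
RT 60: heading 315 -> 255
FD 1: (20,0) -> (19.741,-0.966) [heading=255, draw]
RT 5: heading 255 -> 250
Final: pos=(19.741,-0.966), heading=250, 2 segment(s) drawn
Waypoints (3 total):
(0, 0)
(20, 0)
(19.741, -0.966)

Answer: (0, 0)
(20, 0)
(19.741, -0.966)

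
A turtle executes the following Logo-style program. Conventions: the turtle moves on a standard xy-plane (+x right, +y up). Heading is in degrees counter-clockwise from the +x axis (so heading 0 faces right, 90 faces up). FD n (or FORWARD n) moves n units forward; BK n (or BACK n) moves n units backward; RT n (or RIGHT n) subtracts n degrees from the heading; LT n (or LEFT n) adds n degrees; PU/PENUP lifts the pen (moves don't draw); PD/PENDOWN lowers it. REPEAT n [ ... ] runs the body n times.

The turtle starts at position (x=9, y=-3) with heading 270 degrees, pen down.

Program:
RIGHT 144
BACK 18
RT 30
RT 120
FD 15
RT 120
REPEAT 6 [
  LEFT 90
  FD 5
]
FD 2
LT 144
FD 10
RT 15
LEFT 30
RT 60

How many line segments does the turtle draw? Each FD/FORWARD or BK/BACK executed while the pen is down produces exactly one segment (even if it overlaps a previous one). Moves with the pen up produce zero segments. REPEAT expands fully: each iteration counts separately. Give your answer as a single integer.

Answer: 10

Derivation:
Executing turtle program step by step:
Start: pos=(9,-3), heading=270, pen down
RT 144: heading 270 -> 126
BK 18: (9,-3) -> (19.58,-17.562) [heading=126, draw]
RT 30: heading 126 -> 96
RT 120: heading 96 -> 336
FD 15: (19.58,-17.562) -> (33.283,-23.663) [heading=336, draw]
RT 120: heading 336 -> 216
REPEAT 6 [
  -- iteration 1/6 --
  LT 90: heading 216 -> 306
  FD 5: (33.283,-23.663) -> (36.222,-27.708) [heading=306, draw]
  -- iteration 2/6 --
  LT 90: heading 306 -> 36
  FD 5: (36.222,-27.708) -> (40.267,-24.77) [heading=36, draw]
  -- iteration 3/6 --
  LT 90: heading 36 -> 126
  FD 5: (40.267,-24.77) -> (37.328,-20.724) [heading=126, draw]
  -- iteration 4/6 --
  LT 90: heading 126 -> 216
  FD 5: (37.328,-20.724) -> (33.283,-23.663) [heading=216, draw]
  -- iteration 5/6 --
  LT 90: heading 216 -> 306
  FD 5: (33.283,-23.663) -> (36.222,-27.708) [heading=306, draw]
  -- iteration 6/6 --
  LT 90: heading 306 -> 36
  FD 5: (36.222,-27.708) -> (40.267,-24.77) [heading=36, draw]
]
FD 2: (40.267,-24.77) -> (41.885,-23.594) [heading=36, draw]
LT 144: heading 36 -> 180
FD 10: (41.885,-23.594) -> (31.885,-23.594) [heading=180, draw]
RT 15: heading 180 -> 165
LT 30: heading 165 -> 195
RT 60: heading 195 -> 135
Final: pos=(31.885,-23.594), heading=135, 10 segment(s) drawn
Segments drawn: 10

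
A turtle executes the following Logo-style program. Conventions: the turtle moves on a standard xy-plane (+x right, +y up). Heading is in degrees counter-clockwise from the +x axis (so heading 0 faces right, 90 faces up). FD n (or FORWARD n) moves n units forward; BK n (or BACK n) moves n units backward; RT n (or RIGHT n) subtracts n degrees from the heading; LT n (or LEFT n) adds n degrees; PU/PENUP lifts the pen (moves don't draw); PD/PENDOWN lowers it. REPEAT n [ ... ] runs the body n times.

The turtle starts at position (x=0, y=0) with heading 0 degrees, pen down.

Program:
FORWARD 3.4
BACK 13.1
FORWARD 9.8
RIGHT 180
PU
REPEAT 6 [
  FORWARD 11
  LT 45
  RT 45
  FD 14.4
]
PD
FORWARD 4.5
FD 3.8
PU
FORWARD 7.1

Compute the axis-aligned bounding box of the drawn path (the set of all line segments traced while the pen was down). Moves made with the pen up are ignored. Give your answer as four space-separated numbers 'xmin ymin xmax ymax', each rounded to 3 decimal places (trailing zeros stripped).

Executing turtle program step by step:
Start: pos=(0,0), heading=0, pen down
FD 3.4: (0,0) -> (3.4,0) [heading=0, draw]
BK 13.1: (3.4,0) -> (-9.7,0) [heading=0, draw]
FD 9.8: (-9.7,0) -> (0.1,0) [heading=0, draw]
RT 180: heading 0 -> 180
PU: pen up
REPEAT 6 [
  -- iteration 1/6 --
  FD 11: (0.1,0) -> (-10.9,0) [heading=180, move]
  LT 45: heading 180 -> 225
  RT 45: heading 225 -> 180
  FD 14.4: (-10.9,0) -> (-25.3,0) [heading=180, move]
  -- iteration 2/6 --
  FD 11: (-25.3,0) -> (-36.3,0) [heading=180, move]
  LT 45: heading 180 -> 225
  RT 45: heading 225 -> 180
  FD 14.4: (-36.3,0) -> (-50.7,0) [heading=180, move]
  -- iteration 3/6 --
  FD 11: (-50.7,0) -> (-61.7,0) [heading=180, move]
  LT 45: heading 180 -> 225
  RT 45: heading 225 -> 180
  FD 14.4: (-61.7,0) -> (-76.1,0) [heading=180, move]
  -- iteration 4/6 --
  FD 11: (-76.1,0) -> (-87.1,0) [heading=180, move]
  LT 45: heading 180 -> 225
  RT 45: heading 225 -> 180
  FD 14.4: (-87.1,0) -> (-101.5,0) [heading=180, move]
  -- iteration 5/6 --
  FD 11: (-101.5,0) -> (-112.5,0) [heading=180, move]
  LT 45: heading 180 -> 225
  RT 45: heading 225 -> 180
  FD 14.4: (-112.5,0) -> (-126.9,0) [heading=180, move]
  -- iteration 6/6 --
  FD 11: (-126.9,0) -> (-137.9,0) [heading=180, move]
  LT 45: heading 180 -> 225
  RT 45: heading 225 -> 180
  FD 14.4: (-137.9,0) -> (-152.3,0) [heading=180, move]
]
PD: pen down
FD 4.5: (-152.3,0) -> (-156.8,0) [heading=180, draw]
FD 3.8: (-156.8,0) -> (-160.6,0) [heading=180, draw]
PU: pen up
FD 7.1: (-160.6,0) -> (-167.7,0) [heading=180, move]
Final: pos=(-167.7,0), heading=180, 5 segment(s) drawn

Segment endpoints: x in {-160.6, -156.8, -152.3, -9.7, 0, 0.1, 3.4}, y in {0, 0, 0, 0}
xmin=-160.6, ymin=0, xmax=3.4, ymax=0

Answer: -160.6 0 3.4 0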